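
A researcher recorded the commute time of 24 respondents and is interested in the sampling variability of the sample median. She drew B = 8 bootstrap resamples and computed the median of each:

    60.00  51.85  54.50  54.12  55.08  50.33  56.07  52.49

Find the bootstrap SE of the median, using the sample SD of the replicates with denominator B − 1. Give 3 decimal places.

SE* = 2.960

Bootstrap SE is the standard deviation of the 8 replicate medians.
Mean of replicates: (60.00 + 51.85 + 54.50 + 54.12 + 55.08 + 50.33 + 56.07 + 52.49) / 8 = 434.4400 / 8 = 54.3050
Sum of squared deviations: (+5.6950)² + (−2.4550)² + (+0.1950)² + (−0.1850)² + (+0.7750)² + (−3.9750)² + (+1.7650)² + (−1.8150)² = 61.3430
Variance = 61.3430 / 7 = 8.7633
SE* = √8.7633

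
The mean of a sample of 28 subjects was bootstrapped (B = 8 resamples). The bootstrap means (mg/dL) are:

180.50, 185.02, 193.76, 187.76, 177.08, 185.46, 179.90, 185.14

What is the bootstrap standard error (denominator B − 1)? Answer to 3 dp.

Bootstrap SE is the standard deviation of the 8 replicate means.
Mean of replicates: (180.50 + 185.02 + 193.76 + 187.76 + 177.08 + 185.46 + 179.90 + 185.14) / 8 = 1474.6200 / 8 = 184.3275
Sum of squared deviations: (−3.8275)² + (+0.6925)² + (+9.4325)² + (+3.4325)² + (−7.2475)² + (+1.1325)² + (−4.4275)² + (+0.8125)² = 189.9551
Variance = 189.9551 / 7 = 27.1364
SE* = √27.1364

SE* = 5.209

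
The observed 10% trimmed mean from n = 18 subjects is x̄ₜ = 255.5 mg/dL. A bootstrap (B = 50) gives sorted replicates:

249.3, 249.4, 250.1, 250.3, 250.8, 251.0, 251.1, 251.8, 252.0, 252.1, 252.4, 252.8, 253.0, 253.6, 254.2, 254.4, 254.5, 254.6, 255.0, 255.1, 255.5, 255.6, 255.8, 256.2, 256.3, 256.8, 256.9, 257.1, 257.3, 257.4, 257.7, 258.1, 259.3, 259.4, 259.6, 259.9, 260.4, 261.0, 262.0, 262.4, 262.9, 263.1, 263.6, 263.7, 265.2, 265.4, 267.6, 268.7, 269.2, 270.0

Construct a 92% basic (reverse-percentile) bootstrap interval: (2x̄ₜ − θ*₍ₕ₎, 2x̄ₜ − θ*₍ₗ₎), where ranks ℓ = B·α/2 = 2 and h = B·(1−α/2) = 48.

(242.3, 261.6)

Percentile endpoints at ranks 2 and 48: θ*₍2₎ = 249.4, θ*₍48₎ = 268.7.
Basic interval reflects these around x̄ₜ:
  lower = 2 × 255.5 − 268.7 = 242.3
  upper = 2 × 255.5 − 249.4 = 261.6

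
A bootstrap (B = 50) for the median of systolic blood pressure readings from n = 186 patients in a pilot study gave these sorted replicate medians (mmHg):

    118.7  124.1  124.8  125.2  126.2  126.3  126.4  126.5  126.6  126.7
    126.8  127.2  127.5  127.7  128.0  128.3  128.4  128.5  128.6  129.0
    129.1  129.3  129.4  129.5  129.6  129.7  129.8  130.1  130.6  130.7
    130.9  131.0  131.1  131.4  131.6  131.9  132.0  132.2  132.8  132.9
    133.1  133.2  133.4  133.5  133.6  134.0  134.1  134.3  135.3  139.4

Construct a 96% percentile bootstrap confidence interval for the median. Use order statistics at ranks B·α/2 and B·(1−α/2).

α = 0.04; lower rank = 50 × 0.020 = 1; upper rank = 50 × 0.980 = 49.
The 1st smallest replicate is 118.7; the 49th is 135.3.

(118.7, 135.3)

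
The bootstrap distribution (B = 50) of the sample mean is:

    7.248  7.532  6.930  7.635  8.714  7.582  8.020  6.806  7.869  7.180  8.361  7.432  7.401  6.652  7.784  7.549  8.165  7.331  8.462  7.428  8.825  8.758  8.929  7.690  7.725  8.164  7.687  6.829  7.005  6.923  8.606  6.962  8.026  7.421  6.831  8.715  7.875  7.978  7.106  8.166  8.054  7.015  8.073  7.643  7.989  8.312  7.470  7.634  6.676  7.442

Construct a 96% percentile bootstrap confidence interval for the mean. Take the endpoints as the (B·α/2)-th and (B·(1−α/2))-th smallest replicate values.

(6.652, 8.825)

Sorted replicates: 6.652, 6.676, 6.806, 6.829, 6.831, 6.923, 6.930, 6.962, 7.005, 7.015, 7.106, 7.180, 7.248, 7.331, 7.401, 7.421, 7.428, 7.432, 7.442, 7.470, 7.532, 7.549, 7.582, 7.634, 7.635, 7.643, 7.687, 7.690, 7.725, 7.784, 7.869, 7.875, 7.978, 7.989, 8.020, 8.026, 8.054, 8.073, 8.164, 8.165, 8.166, 8.312, 8.361, 8.462, 8.606, 8.714, 8.715, 8.758, 8.825, 8.929
α = 0.04; lower rank = 50 × 0.020 = 1; upper rank = 50 × 0.980 = 49.
The 1st smallest replicate is 6.652; the 49th is 8.825.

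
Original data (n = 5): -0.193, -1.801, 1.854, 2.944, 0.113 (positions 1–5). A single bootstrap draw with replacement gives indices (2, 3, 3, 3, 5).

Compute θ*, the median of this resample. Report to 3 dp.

Resample values: -1.801, 1.854, 1.854, 1.854, 0.113.
Sorted: -1.801, 0.113, 1.854, 1.854, 1.854
Median = middle value = 1.854

θ* = 1.854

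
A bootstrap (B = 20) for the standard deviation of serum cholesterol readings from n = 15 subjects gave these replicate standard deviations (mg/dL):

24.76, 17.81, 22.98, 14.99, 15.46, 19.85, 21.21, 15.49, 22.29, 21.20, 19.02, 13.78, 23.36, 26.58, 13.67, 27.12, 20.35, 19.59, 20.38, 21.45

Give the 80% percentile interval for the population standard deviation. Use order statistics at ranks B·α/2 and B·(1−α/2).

(13.78, 24.76)

Sorted replicates: 13.67, 13.78, 14.99, 15.46, 15.49, 17.81, 19.02, 19.59, 19.85, 20.35, 20.38, 21.20, 21.21, 21.45, 22.29, 22.98, 23.36, 24.76, 26.58, 27.12
α = 0.20; lower rank = 20 × 0.100 = 2; upper rank = 20 × 0.900 = 18.
The 2nd smallest replicate is 13.78; the 18th is 24.76.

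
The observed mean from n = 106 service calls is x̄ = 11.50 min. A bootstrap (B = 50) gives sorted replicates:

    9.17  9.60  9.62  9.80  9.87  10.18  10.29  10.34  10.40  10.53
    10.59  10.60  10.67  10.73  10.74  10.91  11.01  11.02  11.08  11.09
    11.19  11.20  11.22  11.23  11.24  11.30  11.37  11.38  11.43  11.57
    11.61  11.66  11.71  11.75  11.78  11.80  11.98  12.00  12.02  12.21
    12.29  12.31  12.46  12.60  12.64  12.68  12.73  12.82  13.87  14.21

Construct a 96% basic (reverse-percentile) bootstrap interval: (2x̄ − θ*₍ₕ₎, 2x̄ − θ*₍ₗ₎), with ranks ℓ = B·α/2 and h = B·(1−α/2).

(9.13, 13.83)

Percentile endpoints at ranks 1 and 49: θ*₍1₎ = 9.17, θ*₍49₎ = 13.87.
Basic interval reflects these around x̄:
  lower = 2 × 11.50 − 13.87 = 9.13
  upper = 2 × 11.50 − 9.17 = 13.83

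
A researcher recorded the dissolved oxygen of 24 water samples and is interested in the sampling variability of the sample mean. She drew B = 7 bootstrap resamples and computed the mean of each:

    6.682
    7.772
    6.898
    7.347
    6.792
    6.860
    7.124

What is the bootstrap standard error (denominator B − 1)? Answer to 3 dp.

SE* = 0.382

Bootstrap SE is the standard deviation of the 7 replicate means.
Mean of replicates: (6.682 + 7.772 + 6.898 + 7.347 + 6.792 + 6.860 + 7.124) / 7 = 49.4750 / 7 = 7.0679
Sum of squared deviations: (−0.3859)² + (+0.7041)² + (−0.1699)² + (+0.2791)² + (−0.2759)² + (−0.2079)² + (+0.0561)² = 0.8739
Variance = 0.8739 / 6 = 0.1457
SE* = √0.1457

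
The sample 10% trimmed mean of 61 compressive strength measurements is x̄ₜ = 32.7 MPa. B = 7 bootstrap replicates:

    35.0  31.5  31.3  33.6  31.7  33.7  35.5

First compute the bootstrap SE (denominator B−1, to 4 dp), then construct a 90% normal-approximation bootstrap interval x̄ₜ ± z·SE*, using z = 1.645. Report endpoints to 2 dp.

(29.88, 35.52)

Mean of replicates = 33.1857; sum of squared deviations = 17.6886; SE* = √(17.6886/6) = 1.7170
Margin = 1.645 × 1.7170 = 2.824
Interval: 32.7 ± 2.824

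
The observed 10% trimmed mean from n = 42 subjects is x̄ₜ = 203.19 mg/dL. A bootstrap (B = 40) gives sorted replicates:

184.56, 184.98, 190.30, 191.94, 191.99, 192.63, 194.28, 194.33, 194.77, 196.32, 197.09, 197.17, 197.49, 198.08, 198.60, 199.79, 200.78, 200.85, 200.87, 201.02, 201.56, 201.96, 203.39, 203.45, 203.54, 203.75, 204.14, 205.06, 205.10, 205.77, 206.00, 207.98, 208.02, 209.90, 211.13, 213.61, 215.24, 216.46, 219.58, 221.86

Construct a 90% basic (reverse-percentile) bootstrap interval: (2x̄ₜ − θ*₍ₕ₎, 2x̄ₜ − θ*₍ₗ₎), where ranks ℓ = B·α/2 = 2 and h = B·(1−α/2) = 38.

Percentile endpoints at ranks 2 and 38: θ*₍2₎ = 184.98, θ*₍38₎ = 216.46.
Basic interval reflects these around x̄ₜ:
  lower = 2 × 203.19 − 216.46 = 189.92
  upper = 2 × 203.19 − 184.98 = 221.40

(189.92, 221.40)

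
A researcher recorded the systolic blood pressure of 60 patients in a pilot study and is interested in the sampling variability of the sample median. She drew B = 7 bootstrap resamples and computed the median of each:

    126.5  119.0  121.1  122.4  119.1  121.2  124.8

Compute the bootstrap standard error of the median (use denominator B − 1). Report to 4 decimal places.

Bootstrap SE is the standard deviation of the 7 replicate medians.
Mean of replicates: (126.5 + 119.0 + 121.1 + 122.4 + 119.1 + 121.2 + 124.8) / 7 = 854.10000 / 7 = 122.01429
Sum of squared deviations: (+4.48571)² + (−3.01429)² + (−0.91429)² + (+0.38571)² + (−2.91429)² + (−0.81429)² + (+2.78571)² = 47.10857
Variance = 47.10857 / 6 = 7.85143
SE* = √7.85143

SE* = 2.8020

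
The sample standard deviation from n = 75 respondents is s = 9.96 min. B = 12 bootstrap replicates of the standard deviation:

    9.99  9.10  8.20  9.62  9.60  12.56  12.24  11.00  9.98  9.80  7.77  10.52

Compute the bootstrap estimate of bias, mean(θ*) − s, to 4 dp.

bias = +0.0717

mean(θ*) = (9.99 + 9.10 + 8.20 + 9.62 + 9.60 + 12.56 + 12.24 + 11.00 + 9.98 + 9.80 + 7.77 + 10.52) / 12 = 10.03167
bias = 10.03167 − 9.96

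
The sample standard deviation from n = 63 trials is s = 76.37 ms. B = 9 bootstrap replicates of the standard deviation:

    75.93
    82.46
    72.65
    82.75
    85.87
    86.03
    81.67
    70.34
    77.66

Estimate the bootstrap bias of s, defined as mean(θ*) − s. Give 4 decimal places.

bias = +3.1144

mean(θ*) = (75.93 + 82.46 + 72.65 + 82.75 + 85.87 + 86.03 + 81.67 + 70.34 + 77.66) / 9 = 79.48444
bias = 79.48444 − 76.37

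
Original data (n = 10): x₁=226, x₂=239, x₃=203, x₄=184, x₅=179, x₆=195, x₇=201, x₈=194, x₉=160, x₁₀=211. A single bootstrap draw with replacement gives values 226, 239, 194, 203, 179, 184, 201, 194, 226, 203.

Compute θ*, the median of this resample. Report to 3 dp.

θ* = 202.000

Sorted: 179, 184, 194, 194, 201, 203, 203, 226, 226, 239
Median = average of the two middle values = 202.000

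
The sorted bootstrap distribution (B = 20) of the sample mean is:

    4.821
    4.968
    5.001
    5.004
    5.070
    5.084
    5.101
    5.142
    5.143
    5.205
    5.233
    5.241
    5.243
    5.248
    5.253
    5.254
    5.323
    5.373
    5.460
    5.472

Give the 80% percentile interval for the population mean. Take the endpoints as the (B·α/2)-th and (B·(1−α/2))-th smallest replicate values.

α = 0.20; lower rank = 20 × 0.100 = 2; upper rank = 20 × 0.900 = 18.
The 2nd smallest replicate is 4.968; the 18th is 5.373.

(4.968, 5.373)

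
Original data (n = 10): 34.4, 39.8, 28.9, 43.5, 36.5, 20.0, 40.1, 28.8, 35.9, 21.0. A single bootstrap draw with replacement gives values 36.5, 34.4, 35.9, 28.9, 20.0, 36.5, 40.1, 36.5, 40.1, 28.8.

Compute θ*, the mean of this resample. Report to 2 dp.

θ* = 33.77

Mean = (36.5 + 34.4 + 35.9 + 28.9 + 20.0 + 36.5 + 40.1 + 36.5 + 40.1 + 28.8) / 10 = 337.70 / 10 = 33.77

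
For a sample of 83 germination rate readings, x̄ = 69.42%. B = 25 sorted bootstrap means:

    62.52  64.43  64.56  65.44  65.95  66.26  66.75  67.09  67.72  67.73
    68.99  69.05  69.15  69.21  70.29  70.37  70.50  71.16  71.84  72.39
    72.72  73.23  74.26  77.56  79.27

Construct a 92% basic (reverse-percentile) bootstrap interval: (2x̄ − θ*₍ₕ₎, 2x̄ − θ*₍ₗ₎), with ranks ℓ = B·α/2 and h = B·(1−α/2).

Percentile endpoints at ranks 1 and 24: θ*₍1₎ = 62.52, θ*₍24₎ = 77.56.
Basic interval reflects these around x̄:
  lower = 2 × 69.42 − 77.56 = 61.28
  upper = 2 × 69.42 − 62.52 = 76.32

(61.28, 76.32)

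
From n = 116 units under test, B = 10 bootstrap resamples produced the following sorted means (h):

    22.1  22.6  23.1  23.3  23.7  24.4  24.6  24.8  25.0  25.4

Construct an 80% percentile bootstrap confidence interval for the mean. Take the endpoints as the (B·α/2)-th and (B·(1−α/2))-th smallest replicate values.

(22.1, 25.0)

α = 0.20; lower rank = 10 × 0.100 = 1; upper rank = 10 × 0.900 = 9.
The 1st smallest replicate is 22.1; the 9th is 25.0.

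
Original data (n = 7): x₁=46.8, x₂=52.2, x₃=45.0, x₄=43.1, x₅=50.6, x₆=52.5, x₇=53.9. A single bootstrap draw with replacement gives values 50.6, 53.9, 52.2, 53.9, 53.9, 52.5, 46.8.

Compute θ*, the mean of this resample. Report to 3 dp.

θ* = 51.971

Mean = (50.6 + 53.9 + 52.2 + 53.9 + 53.9 + 52.5 + 46.8) / 7 = 363.80 / 7 = 51.971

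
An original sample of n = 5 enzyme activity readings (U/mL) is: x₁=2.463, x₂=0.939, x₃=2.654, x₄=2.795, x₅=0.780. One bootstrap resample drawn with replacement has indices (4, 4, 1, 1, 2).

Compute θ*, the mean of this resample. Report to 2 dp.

Resample values: 2.795, 2.795, 2.463, 2.463, 0.939.
Mean = (2.795 + 2.795 + 2.463 + 2.463 + 0.939) / 5 = 11.4550 / 5 = 2.29

θ* = 2.29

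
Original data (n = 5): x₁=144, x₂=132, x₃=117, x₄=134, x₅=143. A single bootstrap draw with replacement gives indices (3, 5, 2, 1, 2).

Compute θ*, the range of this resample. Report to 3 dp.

θ* = 27.000

Resample values: 117, 143, 132, 144, 132.
Range = 144 − 117 = 27.000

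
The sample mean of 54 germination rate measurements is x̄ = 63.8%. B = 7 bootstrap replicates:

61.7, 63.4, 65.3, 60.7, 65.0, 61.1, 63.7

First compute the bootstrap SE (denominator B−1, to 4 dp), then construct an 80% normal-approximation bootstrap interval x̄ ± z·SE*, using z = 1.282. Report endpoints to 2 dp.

Mean of replicates = 62.9857; sum of squared deviations = 20.5286; SE* = √(20.5286/6) = 1.8497
Margin = 1.282 × 1.8497 = 2.371
Interval: 63.8 ± 2.371

(61.43, 66.17)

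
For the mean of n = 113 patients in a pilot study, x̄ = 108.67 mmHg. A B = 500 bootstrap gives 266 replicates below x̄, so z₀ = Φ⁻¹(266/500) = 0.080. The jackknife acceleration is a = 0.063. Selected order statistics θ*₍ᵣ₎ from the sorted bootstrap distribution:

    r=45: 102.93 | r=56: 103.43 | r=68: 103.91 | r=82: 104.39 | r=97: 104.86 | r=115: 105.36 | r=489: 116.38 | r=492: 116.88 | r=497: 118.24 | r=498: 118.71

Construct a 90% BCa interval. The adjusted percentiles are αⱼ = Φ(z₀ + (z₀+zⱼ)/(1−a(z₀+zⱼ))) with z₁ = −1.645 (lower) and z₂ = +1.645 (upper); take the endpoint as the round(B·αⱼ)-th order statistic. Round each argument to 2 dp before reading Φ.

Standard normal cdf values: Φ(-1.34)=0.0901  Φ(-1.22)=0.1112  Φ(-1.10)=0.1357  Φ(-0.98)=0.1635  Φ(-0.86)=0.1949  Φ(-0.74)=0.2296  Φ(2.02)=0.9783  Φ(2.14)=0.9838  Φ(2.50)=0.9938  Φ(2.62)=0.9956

Lower: z₀ + z₁ = 0.080 + (-1.645) = -1.565; 1 − a(z₀+z₁) = 1 − (0.063)(-1.565) = 1.0986; argument = 0.080 + (-1.565)/1.0986 = -1.3445 → -1.34.
α₁ = Φ(-1.34) = 0.0901; rank = round(500 × 0.0901) = 45; θ*₍45₎ = 102.93.
Upper: z₀ + z₂ = 1.725; 1 − a(z₀+z₂) = 0.8913; argument = 2.0153 → 2.02; α₂ = 0.9783; rank = 489; θ*₍489₎ = 116.38.

(102.93, 116.38)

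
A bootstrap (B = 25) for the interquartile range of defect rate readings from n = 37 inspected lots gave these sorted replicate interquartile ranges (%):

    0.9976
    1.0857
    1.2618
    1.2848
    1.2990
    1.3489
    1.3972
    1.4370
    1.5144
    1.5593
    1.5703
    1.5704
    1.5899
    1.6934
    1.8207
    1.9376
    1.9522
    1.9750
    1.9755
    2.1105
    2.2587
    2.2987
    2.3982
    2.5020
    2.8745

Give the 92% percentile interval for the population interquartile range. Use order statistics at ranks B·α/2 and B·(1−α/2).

(0.9976, 2.5020)

α = 0.08; lower rank = 25 × 0.040 = 1; upper rank = 25 × 0.960 = 24.
The 1st smallest replicate is 0.9976; the 24th is 2.5020.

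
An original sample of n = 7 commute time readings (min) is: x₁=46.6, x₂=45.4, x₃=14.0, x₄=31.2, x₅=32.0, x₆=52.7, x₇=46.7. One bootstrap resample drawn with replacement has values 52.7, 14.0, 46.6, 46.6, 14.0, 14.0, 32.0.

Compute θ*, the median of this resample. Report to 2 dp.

Sorted: 14.0, 14.0, 14.0, 32.0, 46.6, 46.6, 52.7
Median = middle value = 32.00

θ* = 32.00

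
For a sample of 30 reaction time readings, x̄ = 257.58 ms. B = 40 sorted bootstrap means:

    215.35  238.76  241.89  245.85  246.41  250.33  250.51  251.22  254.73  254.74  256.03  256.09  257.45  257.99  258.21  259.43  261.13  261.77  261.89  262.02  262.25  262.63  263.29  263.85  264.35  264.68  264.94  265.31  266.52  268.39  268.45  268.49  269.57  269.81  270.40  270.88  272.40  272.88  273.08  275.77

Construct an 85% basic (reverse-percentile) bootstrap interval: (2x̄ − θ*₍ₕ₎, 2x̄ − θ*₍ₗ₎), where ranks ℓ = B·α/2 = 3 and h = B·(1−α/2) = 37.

(242.76, 273.27)

Percentile endpoints at ranks 3 and 37: θ*₍3₎ = 241.89, θ*₍37₎ = 272.40.
Basic interval reflects these around x̄:
  lower = 2 × 257.58 − 272.40 = 242.76
  upper = 2 × 257.58 − 241.89 = 273.27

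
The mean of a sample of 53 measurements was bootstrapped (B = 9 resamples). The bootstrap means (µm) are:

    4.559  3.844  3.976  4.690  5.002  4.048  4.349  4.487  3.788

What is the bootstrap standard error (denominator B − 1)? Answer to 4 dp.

Bootstrap SE is the standard deviation of the 9 replicate means.
Mean of replicates: (4.559 + 3.844 + 3.976 + 4.690 + 5.002 + 4.048 + 4.349 + 4.487 + 3.788) / 9 = 38.74300 / 9 = 4.30478
Sum of squared deviations: (+0.25422)² + (−0.46078)² + (−0.32878)² + (+0.38522)² + (+0.69722)² + (−0.25678)² + (+0.04422)² + (+0.18222)² + (−0.51678)² = 1.38771
Variance = 1.38771 / 8 = 0.17346
SE* = √0.17346

SE* = 0.4165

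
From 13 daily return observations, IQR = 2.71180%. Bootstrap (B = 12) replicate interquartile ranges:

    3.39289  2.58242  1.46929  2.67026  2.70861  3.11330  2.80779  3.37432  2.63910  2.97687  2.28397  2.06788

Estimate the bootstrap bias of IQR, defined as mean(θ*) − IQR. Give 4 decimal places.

bias = −0.0379

mean(θ*) = (3.39289 + 2.58242 + 1.46929 + 2.67026 + 2.70861 + 3.11330 + 2.80779 + 3.37432 + 2.63910 + 2.97687 + 2.28397 + 2.06788) / 12 = 2.67389
bias = 2.67389 − 2.71180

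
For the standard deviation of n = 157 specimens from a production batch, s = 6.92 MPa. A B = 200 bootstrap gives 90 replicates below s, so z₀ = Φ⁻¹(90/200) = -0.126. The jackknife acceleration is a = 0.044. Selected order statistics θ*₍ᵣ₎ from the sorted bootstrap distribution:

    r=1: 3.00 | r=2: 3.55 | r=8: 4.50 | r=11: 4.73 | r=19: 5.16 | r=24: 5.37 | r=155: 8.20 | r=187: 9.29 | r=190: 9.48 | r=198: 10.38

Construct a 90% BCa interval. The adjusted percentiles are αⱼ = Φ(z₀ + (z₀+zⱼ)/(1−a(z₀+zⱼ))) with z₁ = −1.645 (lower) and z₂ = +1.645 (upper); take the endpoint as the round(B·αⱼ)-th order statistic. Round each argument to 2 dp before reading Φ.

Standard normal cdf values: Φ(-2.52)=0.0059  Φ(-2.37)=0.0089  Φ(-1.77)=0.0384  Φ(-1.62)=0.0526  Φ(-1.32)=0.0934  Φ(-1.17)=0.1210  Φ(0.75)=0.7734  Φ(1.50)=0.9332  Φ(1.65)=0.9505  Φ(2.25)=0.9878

Lower: z₀ + z₁ = -0.126 + (-1.645) = -1.771; 1 − a(z₀+z₁) = 1 − (0.044)(-1.771) = 1.0779; argument = -0.126 + (-1.771)/1.0779 = -1.7690 → -1.77.
α₁ = Φ(-1.77) = 0.0384; rank = round(200 × 0.0384) = 8; θ*₍8₎ = 4.50.
Upper: z₀ + z₂ = 1.519; 1 − a(z₀+z₂) = 0.9332; argument = 1.5018 → 1.50; α₂ = 0.9332; rank = 187; θ*₍187₎ = 9.29.

(4.50, 9.29)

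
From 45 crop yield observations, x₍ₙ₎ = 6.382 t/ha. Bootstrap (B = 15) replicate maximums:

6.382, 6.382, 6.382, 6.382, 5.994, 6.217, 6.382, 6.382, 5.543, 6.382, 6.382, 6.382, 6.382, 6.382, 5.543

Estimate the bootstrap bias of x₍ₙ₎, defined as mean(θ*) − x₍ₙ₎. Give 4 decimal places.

bias = −0.1487

mean(θ*) = (6.382 + 6.382 + 6.382 + 6.382 + 5.994 + 6.217 + 6.382 + 6.382 + 5.543 + 6.382 + 6.382 + 6.382 + 6.382 + 6.382 + 5.543) / 15 = 6.23327
bias = 6.23327 − 6.382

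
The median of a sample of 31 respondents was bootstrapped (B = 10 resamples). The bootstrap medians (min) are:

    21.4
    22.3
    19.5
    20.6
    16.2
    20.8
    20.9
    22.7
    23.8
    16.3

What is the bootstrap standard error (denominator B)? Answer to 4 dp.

Bootstrap SE is the standard deviation of the 10 replicate medians.
Mean of replicates: (21.4 + 22.3 + 19.5 + 20.6 + 16.2 + 20.8 + 20.9 + 22.7 + 23.8 + 16.3) / 10 = 204.50000 / 10 = 20.45000
Sum of squared deviations: (+0.95000)² + (+1.85000)² + (−0.95000)² + (+0.15000)² + (−4.25000)² + (+0.35000)² + (+0.45000)² + (+2.25000)² + (+3.35000)² + (−4.15000)² = 57.14500
Variance = 57.14500 / 10 = 5.71450
SE* = √5.71450

SE* = 2.3905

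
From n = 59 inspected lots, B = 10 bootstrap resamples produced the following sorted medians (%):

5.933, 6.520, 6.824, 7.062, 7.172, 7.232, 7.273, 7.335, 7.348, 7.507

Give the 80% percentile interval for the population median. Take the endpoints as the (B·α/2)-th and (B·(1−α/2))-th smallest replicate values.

α = 0.20; lower rank = 10 × 0.100 = 1; upper rank = 10 × 0.900 = 9.
The 1st smallest replicate is 5.933; the 9th is 7.348.

(5.933, 7.348)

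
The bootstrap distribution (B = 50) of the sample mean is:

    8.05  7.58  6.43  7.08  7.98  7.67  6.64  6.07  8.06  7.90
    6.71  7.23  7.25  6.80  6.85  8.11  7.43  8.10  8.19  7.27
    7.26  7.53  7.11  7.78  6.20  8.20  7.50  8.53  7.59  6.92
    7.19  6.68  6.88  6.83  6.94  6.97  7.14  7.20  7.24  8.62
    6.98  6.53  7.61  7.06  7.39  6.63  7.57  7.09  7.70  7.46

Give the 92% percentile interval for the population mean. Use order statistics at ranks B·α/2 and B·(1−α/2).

(6.20, 8.20)

Sorted replicates: 6.07, 6.20, 6.43, 6.53, 6.63, 6.64, 6.68, 6.71, 6.80, 6.83, 6.85, 6.88, 6.92, 6.94, 6.97, 6.98, 7.06, 7.08, 7.09, 7.11, 7.14, 7.19, 7.20, 7.23, 7.24, 7.25, 7.26, 7.27, 7.39, 7.43, 7.46, 7.50, 7.53, 7.57, 7.58, 7.59, 7.61, 7.67, 7.70, 7.78, 7.90, 7.98, 8.05, 8.06, 8.10, 8.11, 8.19, 8.20, 8.53, 8.62
α = 0.08; lower rank = 50 × 0.040 = 2; upper rank = 50 × 0.960 = 48.
The 2nd smallest replicate is 6.20; the 48th is 8.20.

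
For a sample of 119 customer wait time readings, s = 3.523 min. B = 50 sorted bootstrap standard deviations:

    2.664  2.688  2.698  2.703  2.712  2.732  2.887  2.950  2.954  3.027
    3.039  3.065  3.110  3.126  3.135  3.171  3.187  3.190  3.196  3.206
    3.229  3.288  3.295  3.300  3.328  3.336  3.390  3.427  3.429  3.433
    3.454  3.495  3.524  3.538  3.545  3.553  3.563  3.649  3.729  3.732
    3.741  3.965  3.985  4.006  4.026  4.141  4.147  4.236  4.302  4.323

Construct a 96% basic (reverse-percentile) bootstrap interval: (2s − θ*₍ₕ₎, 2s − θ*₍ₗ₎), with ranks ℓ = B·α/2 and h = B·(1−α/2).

(2.744, 4.382)

Percentile endpoints at ranks 1 and 49: θ*₍1₎ = 2.664, θ*₍49₎ = 4.302.
Basic interval reflects these around s:
  lower = 2 × 3.523 − 4.302 = 2.744
  upper = 2 × 3.523 − 2.664 = 4.382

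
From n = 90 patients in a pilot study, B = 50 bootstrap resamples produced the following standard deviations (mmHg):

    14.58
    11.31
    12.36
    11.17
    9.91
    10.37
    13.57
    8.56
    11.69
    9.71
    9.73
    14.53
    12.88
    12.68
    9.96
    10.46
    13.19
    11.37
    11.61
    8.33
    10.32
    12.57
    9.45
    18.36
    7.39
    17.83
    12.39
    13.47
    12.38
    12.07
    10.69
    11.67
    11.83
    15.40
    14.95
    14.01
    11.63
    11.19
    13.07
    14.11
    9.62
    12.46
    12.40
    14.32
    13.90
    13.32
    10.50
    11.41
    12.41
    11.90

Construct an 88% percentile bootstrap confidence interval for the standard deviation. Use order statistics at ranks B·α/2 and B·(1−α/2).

(8.56, 14.95)

Sorted replicates: 7.39, 8.33, 8.56, 9.45, 9.62, 9.71, 9.73, 9.91, 9.96, 10.32, 10.37, 10.46, 10.50, 10.69, 11.17, 11.19, 11.31, 11.37, 11.41, 11.61, 11.63, 11.67, 11.69, 11.83, 11.90, 12.07, 12.36, 12.38, 12.39, 12.40, 12.41, 12.46, 12.57, 12.68, 12.88, 13.07, 13.19, 13.32, 13.47, 13.57, 13.90, 14.01, 14.11, 14.32, 14.53, 14.58, 14.95, 15.40, 17.83, 18.36
α = 0.12; lower rank = 50 × 0.060 = 3; upper rank = 50 × 0.940 = 47.
The 3rd smallest replicate is 8.56; the 47th is 14.95.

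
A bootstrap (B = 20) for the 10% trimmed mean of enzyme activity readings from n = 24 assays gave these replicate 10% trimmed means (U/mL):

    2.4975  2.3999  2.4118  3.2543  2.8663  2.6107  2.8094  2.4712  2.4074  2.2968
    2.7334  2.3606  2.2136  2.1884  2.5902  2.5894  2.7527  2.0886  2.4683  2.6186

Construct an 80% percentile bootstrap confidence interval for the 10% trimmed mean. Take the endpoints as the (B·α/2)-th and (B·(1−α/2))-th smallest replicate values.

(2.1884, 2.8094)

Sorted replicates: 2.0886, 2.1884, 2.2136, 2.2968, 2.3606, 2.3999, 2.4074, 2.4118, 2.4683, 2.4712, 2.4975, 2.5894, 2.5902, 2.6107, 2.6186, 2.7334, 2.7527, 2.8094, 2.8663, 3.2543
α = 0.20; lower rank = 20 × 0.100 = 2; upper rank = 20 × 0.900 = 18.
The 2nd smallest replicate is 2.1884; the 18th is 2.8094.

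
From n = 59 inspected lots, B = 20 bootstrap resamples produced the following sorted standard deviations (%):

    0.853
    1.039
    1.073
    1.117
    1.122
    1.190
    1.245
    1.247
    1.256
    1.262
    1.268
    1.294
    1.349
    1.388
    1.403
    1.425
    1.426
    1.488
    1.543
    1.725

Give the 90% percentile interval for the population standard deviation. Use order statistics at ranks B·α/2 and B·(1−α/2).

(0.853, 1.543)

α = 0.10; lower rank = 20 × 0.050 = 1; upper rank = 20 × 0.950 = 19.
The 1st smallest replicate is 0.853; the 19th is 1.543.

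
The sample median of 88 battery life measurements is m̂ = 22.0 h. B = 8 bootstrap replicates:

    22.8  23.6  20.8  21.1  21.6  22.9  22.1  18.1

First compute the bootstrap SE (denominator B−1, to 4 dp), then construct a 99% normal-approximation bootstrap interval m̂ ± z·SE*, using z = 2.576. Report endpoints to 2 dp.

(17.59, 26.41)

Mean of replicates = 21.6250; sum of squared deviations = 20.5150; SE* = √(20.5150/7) = 1.7119
Margin = 2.576 × 1.7119 = 4.410
Interval: 22.0 ± 4.410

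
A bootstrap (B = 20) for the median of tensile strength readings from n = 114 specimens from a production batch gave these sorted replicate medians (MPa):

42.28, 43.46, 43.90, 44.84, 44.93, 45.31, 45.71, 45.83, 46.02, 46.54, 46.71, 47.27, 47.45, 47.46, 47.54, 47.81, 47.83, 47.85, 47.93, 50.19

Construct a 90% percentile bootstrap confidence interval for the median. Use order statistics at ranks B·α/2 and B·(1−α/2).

α = 0.10; lower rank = 20 × 0.050 = 1; upper rank = 20 × 0.950 = 19.
The 1st smallest replicate is 42.28; the 19th is 47.93.

(42.28, 47.93)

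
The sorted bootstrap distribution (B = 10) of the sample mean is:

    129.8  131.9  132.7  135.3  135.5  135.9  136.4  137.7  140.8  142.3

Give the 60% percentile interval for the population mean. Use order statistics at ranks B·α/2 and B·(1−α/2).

(131.9, 137.7)

α = 0.40; lower rank = 10 × 0.200 = 2; upper rank = 10 × 0.800 = 8.
The 2nd smallest replicate is 131.9; the 8th is 137.7.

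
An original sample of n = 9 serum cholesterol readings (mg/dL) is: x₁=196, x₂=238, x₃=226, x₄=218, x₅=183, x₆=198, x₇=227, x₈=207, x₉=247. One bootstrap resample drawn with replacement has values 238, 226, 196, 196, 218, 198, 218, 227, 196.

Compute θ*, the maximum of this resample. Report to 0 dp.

Maximum = 238

θ* = 238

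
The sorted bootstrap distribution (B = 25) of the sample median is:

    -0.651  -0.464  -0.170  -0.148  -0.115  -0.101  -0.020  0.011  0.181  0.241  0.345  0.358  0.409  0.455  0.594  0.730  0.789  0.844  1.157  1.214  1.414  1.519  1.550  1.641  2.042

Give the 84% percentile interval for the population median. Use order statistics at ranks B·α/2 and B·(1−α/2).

α = 0.16; lower rank = 25 × 0.080 = 2; upper rank = 25 × 0.920 = 23.
The 2nd smallest replicate is -0.464; the 23rd is 1.550.

(-0.464, 1.550)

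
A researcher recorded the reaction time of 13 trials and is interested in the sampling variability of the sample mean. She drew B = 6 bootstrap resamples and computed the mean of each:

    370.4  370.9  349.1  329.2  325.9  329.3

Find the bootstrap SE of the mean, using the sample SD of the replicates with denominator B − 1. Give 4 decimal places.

Bootstrap SE is the standard deviation of the 6 replicate means.
Mean of replicates: (370.4 + 370.9 + 349.1 + 329.2 + 325.9 + 329.3) / 6 = 2074.80000 / 6 = 345.80000
Sum of squared deviations: (+24.60000)² + (+25.10000)² + (+3.30000)² + (−16.60000)² + (−19.90000)² + (−16.50000)² = 2189.88000
Variance = 2189.88000 / 5 = 437.97600
SE* = √437.97600

SE* = 20.9279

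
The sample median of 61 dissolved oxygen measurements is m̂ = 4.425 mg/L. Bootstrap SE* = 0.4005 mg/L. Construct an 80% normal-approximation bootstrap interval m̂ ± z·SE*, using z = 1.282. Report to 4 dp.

Margin = 1.282 × 0.4005 = 0.51344
Interval: 4.425 ± 0.51344

(3.9116, 4.9384)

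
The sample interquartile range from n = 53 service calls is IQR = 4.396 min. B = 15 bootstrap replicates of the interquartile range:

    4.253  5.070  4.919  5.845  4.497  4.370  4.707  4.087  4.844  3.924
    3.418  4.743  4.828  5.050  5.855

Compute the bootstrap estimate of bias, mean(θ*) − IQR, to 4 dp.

mean(θ*) = (4.253 + 5.070 + 4.919 + 5.845 + 4.497 + 4.370 + 4.707 + 4.087 + 4.844 + 3.924 + 3.418 + 4.743 + 4.828 + 5.050 + 5.855) / 15 = 4.69400
bias = 4.69400 − 4.396

bias = +0.2980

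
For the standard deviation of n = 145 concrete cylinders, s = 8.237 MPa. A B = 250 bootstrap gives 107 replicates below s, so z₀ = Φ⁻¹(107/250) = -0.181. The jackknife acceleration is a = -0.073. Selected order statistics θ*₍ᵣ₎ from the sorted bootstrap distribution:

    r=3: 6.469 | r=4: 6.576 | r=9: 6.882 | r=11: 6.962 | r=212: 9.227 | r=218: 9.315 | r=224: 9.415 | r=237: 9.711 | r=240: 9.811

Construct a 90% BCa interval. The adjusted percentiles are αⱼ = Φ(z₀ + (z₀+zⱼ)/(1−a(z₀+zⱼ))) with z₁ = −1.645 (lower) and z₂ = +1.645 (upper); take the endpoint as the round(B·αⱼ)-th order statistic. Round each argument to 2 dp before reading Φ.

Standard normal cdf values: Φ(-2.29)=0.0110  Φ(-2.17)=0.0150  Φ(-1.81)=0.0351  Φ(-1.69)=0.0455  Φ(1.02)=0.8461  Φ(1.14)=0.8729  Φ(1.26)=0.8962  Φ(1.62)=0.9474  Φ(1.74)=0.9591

(6.469, 9.315)

Lower: z₀ + z₁ = -0.181 + (-1.645) = -1.826; 1 − a(z₀+z₁) = 1 − (-0.073)(-1.826) = 0.8667; argument = -0.181 + (-1.826)/0.8667 = -2.2878 → -2.29.
α₁ = Φ(-2.29) = 0.0110; rank = round(250 × 0.0110) = 3; θ*₍3₎ = 6.469.
Upper: z₀ + z₂ = 1.464; 1 − a(z₀+z₂) = 1.1069; argument = 1.1416 → 1.14; α₂ = 0.8729; rank = 218; θ*₍218₎ = 9.315.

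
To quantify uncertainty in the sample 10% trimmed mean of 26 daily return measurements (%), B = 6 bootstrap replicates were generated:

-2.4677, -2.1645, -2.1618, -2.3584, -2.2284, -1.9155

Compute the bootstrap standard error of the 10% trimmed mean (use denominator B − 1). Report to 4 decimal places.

SE* = 0.1896

Bootstrap SE is the standard deviation of the 6 replicate 10% trimmed means.
Mean of replicates: ((-2.4677) + (-2.1645) + (-2.1618) + (-2.3584) + (-2.2284) + (-1.9155)) / 6 = -13.29630 / 6 = -2.21605
Sum of squared deviations: (−0.25165)² + (+0.05155)² + (+0.05425)² + (−0.14235)² + (−0.01235)² + (+0.30055)² = 0.17967
Variance = 0.17967 / 5 = 0.03593
SE* = √0.03593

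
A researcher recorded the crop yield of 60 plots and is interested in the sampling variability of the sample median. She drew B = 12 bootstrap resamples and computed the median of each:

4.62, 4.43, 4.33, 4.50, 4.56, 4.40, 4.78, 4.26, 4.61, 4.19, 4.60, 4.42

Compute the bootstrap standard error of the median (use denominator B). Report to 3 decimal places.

SE* = 0.162

Bootstrap SE is the standard deviation of the 12 replicate medians.
Mean of replicates: (4.62 + 4.43 + 4.33 + 4.50 + 4.56 + 4.40 + 4.78 + 4.26 + 4.61 + 4.19 + 4.60 + 4.42) / 12 = 53.7000 / 12 = 4.4750
Sum of squared deviations: (+0.1450)² + (−0.0450)² + (−0.1450)² + (+0.0250)² + (+0.0850)² + (−0.0750)² + (+0.3050)² + (−0.2150)² + (+0.1350)² + (−0.2850)² + (+0.1250)² + (−0.0550)² = 0.3149
Variance = 0.3149 / 12 = 0.0262
SE* = √0.0262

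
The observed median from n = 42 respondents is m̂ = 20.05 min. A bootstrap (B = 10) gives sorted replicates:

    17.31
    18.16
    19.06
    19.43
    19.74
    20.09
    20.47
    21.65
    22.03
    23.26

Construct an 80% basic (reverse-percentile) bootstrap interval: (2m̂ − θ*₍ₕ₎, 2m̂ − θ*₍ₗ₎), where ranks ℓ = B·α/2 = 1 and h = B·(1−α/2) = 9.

(18.07, 22.79)

Percentile endpoints at ranks 1 and 9: θ*₍1₎ = 17.31, θ*₍9₎ = 22.03.
Basic interval reflects these around m̂:
  lower = 2 × 20.05 − 22.03 = 18.07
  upper = 2 × 20.05 − 17.31 = 22.79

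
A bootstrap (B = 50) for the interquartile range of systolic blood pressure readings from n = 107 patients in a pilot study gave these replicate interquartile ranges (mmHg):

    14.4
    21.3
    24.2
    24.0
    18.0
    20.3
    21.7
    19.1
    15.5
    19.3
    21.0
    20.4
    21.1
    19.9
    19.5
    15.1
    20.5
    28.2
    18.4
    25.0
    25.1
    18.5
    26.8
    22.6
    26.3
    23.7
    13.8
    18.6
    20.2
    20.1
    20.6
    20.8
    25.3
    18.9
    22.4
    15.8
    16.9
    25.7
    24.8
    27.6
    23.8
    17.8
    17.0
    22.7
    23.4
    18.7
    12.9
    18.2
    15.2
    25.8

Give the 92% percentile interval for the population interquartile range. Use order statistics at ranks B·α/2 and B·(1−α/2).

(13.8, 26.8)

Sorted replicates: 12.9, 13.8, 14.4, 15.1, 15.2, 15.5, 15.8, 16.9, 17.0, 17.8, 18.0, 18.2, 18.4, 18.5, 18.6, 18.7, 18.9, 19.1, 19.3, 19.5, 19.9, 20.1, 20.2, 20.3, 20.4, 20.5, 20.6, 20.8, 21.0, 21.1, 21.3, 21.7, 22.4, 22.6, 22.7, 23.4, 23.7, 23.8, 24.0, 24.2, 24.8, 25.0, 25.1, 25.3, 25.7, 25.8, 26.3, 26.8, 27.6, 28.2
α = 0.08; lower rank = 50 × 0.040 = 2; upper rank = 50 × 0.960 = 48.
The 2nd smallest replicate is 13.8; the 48th is 26.8.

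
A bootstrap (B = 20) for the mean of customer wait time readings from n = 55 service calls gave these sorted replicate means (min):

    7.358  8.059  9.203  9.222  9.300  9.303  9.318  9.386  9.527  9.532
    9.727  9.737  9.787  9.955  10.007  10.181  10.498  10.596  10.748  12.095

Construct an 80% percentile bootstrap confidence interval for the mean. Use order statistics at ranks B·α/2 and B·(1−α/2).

(8.059, 10.596)

α = 0.20; lower rank = 20 × 0.100 = 2; upper rank = 20 × 0.900 = 18.
The 2nd smallest replicate is 8.059; the 18th is 10.596.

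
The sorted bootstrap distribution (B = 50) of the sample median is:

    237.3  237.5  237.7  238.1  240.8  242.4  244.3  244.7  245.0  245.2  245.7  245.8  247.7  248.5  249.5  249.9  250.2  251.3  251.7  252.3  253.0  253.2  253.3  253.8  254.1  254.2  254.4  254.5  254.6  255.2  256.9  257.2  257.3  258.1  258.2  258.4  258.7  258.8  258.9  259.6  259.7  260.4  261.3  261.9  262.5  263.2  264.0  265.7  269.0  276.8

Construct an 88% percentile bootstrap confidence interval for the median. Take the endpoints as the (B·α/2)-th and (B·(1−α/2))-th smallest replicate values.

α = 0.12; lower rank = 50 × 0.060 = 3; upper rank = 50 × 0.940 = 47.
The 3rd smallest replicate is 237.7; the 47th is 264.0.

(237.7, 264.0)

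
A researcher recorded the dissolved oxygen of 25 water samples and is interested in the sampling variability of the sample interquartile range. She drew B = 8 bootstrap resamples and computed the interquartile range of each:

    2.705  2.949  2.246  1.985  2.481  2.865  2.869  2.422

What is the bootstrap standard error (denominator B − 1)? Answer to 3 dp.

SE* = 0.341

Bootstrap SE is the standard deviation of the 8 replicate interquartile ranges.
Mean of replicates: (2.705 + 2.949 + 2.246 + 1.985 + 2.481 + 2.865 + 2.869 + 2.422) / 8 = 20.5220 / 8 = 2.5653
Sum of squared deviations: (+0.1397)² + (+0.3837)² + (−0.3193)² + (−0.5803)² + (−0.0843)² + (+0.2997)² + (+0.3037)² + (−0.1433)² = 0.8151
Variance = 0.8151 / 7 = 0.1164
SE* = √0.1164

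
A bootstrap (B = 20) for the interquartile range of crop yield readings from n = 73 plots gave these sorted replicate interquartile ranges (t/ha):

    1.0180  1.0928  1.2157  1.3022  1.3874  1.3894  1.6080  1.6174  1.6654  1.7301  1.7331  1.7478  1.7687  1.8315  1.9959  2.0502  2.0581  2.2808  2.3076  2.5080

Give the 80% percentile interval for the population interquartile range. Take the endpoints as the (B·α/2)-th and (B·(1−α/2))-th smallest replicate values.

α = 0.20; lower rank = 20 × 0.100 = 2; upper rank = 20 × 0.900 = 18.
The 2nd smallest replicate is 1.0928; the 18th is 2.2808.

(1.0928, 2.2808)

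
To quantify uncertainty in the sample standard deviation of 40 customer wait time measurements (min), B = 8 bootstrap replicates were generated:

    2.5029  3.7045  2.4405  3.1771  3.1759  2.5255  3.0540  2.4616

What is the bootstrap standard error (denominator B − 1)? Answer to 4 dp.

Bootstrap SE is the standard deviation of the 8 replicate standard deviations.
Mean of replicates: (2.5029 + 3.7045 + 2.4405 + 3.1771 + 3.1759 + 2.5255 + 3.0540 + 2.4616) / 8 = 23.04200 / 8 = 2.88025
Sum of squared deviations: (−0.37735)² + (+0.82425)² + (−0.43975)² + (+0.29685)² + (+0.29565)² + (−0.35475)² + (+0.17375)² + (−0.41865)² = 1.52199
Variance = 1.52199 / 7 = 0.21743
SE* = √0.21743

SE* = 0.4663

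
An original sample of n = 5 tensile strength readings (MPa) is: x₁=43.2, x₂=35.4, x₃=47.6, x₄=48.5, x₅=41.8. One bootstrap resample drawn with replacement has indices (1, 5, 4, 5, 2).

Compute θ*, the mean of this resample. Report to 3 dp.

Resample values: 43.2, 41.8, 48.5, 41.8, 35.4.
Mean = (43.2 + 41.8 + 48.5 + 41.8 + 35.4) / 5 = 210.70 / 5 = 42.140

θ* = 42.140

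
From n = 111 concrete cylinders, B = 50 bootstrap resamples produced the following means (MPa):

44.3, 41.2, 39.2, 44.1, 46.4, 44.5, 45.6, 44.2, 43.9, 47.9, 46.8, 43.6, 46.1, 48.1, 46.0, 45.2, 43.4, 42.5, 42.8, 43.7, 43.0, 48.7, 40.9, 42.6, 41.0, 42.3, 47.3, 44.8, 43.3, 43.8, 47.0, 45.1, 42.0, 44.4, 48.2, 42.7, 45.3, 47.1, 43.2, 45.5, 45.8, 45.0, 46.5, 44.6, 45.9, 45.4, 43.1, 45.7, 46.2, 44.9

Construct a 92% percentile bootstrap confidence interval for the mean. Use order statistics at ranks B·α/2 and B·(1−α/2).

Sorted replicates: 39.2, 40.9, 41.0, 41.2, 42.0, 42.3, 42.5, 42.6, 42.7, 42.8, 43.0, 43.1, 43.2, 43.3, 43.4, 43.6, 43.7, 43.8, 43.9, 44.1, 44.2, 44.3, 44.4, 44.5, 44.6, 44.8, 44.9, 45.0, 45.1, 45.2, 45.3, 45.4, 45.5, 45.6, 45.7, 45.8, 45.9, 46.0, 46.1, 46.2, 46.4, 46.5, 46.8, 47.0, 47.1, 47.3, 47.9, 48.1, 48.2, 48.7
α = 0.08; lower rank = 50 × 0.040 = 2; upper rank = 50 × 0.960 = 48.
The 2nd smallest replicate is 40.9; the 48th is 48.1.

(40.9, 48.1)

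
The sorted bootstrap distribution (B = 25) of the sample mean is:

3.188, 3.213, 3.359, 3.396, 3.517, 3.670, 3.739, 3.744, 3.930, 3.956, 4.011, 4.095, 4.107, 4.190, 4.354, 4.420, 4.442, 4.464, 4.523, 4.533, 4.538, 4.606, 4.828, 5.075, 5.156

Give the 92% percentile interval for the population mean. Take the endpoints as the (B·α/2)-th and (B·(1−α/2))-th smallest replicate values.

(3.188, 5.075)

α = 0.08; lower rank = 25 × 0.040 = 1; upper rank = 25 × 0.960 = 24.
The 1st smallest replicate is 3.188; the 24th is 5.075.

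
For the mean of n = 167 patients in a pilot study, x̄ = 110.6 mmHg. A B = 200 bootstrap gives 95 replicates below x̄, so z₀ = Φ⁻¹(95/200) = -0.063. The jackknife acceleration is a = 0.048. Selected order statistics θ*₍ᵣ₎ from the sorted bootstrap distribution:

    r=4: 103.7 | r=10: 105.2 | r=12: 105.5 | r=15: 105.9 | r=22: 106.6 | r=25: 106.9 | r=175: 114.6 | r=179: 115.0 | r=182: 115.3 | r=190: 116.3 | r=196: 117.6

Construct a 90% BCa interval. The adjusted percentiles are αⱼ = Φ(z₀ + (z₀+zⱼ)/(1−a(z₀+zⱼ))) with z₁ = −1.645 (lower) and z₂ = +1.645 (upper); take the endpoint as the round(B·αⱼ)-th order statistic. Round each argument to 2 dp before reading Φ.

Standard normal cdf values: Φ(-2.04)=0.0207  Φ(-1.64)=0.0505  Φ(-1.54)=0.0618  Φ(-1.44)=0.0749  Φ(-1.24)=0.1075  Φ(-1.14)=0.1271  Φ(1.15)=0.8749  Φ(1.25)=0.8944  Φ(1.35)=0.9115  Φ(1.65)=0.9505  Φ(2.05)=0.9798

(105.2, 116.3)

Lower: z₀ + z₁ = -0.063 + (-1.645) = -1.708; 1 − a(z₀+z₁) = 1 − (0.048)(-1.708) = 1.0820; argument = -0.063 + (-1.708)/1.0820 = -1.6416 → -1.64.
α₁ = Φ(-1.64) = 0.0505; rank = round(200 × 0.0505) = 10; θ*₍10₎ = 105.2.
Upper: z₀ + z₂ = 1.582; 1 − a(z₀+z₂) = 0.9241; argument = 1.6490 → 1.65; α₂ = 0.9505; rank = 190; θ*₍190₎ = 116.3.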